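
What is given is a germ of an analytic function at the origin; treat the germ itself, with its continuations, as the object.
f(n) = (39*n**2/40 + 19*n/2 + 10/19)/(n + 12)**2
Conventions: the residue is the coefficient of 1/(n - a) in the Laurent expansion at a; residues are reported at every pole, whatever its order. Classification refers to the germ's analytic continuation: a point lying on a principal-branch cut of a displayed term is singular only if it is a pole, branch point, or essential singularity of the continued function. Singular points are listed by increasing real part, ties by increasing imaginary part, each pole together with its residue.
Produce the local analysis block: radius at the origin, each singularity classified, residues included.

Radius of convergence at 0: 12.
At -12: a pole of order 2; residue -139/10.

Denominator factor (n + 12)^2: pole of order 2 at -12, modulus 12.
The radius of convergence is the smallest modulus among the singular points: 12.
At the order-2 pole -12 set g(n) = (n - (-12))^2*f(n) = 39*n**2/40 + 19*n/2 + 10/19.
Order-2 pole: residue = g'(a); g'(-12) = -139/10, so the residue is -139/10.


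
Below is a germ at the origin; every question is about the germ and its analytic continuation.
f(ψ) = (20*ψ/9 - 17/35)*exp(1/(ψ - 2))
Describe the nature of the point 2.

The point is an essential singularity.

The exponent 1/(ψ - (2)) has a pole at 2, so exp(1/(ψ - (2))) takes every nonzero value near it: an essential singularity (not a pole of any order).


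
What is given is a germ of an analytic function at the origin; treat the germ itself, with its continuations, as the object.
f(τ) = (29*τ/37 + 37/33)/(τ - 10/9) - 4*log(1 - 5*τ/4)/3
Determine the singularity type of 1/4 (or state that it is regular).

Denominator factors: τ - 10/9 = -31/36 at τ = 1/4 — none vanishes.
Branch term log(1 - τ/(4/5)): argument at 1/4 is 11/16, nonzero, so 1/4 is not its branch point (a point on a principal cut is still regular for the continued germ).
So the germ continues analytically to 1/4.

The point is a regular point.


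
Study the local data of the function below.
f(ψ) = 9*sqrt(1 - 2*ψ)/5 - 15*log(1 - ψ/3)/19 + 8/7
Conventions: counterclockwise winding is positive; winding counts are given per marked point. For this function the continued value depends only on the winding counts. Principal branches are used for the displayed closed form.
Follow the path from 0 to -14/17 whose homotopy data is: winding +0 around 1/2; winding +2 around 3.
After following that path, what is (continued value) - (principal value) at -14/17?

Continued minus principal equals -(60/19)*pi*i.

The rational part is single-valued and drops out of the difference; each branch term changes only by its own monodromy.
(9/5)*sqrt(1 - ψ/(1/2)): winding +0 is even, the square root returns to the same sheet, contribution 0.
(-15/19)*log(1 - ψ/(3)): each positive loop around 3 adds 2*pi*i to the log, so winding +2 contributes (-15/19)*(2)*2*pi*i = -(60/19)*pi*i.
Summing the contributions at ψ = -14/17 gives -(60/19)*pi*i.


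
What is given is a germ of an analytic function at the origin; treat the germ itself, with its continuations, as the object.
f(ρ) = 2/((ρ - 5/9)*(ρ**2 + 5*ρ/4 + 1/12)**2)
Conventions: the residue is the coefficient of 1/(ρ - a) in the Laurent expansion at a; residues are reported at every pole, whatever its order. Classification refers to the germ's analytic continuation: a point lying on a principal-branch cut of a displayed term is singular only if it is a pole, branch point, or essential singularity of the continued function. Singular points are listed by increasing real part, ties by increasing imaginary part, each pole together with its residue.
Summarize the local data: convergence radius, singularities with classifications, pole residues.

Denominator factor (ρ - 5/9): pole of order 1 at 5/9, modulus 5/9.
Denominator factor (ρ**2 + 5*ρ/4 + 1/12)^2: discriminant 59/48, real irrational roots -5/8 + (1/24)*sqrt(177) and -5/8 - (1/24)*sqrt(177); poles of order 2, moduli 5/8 - (1/24)*sqrt(177) and 5/8 + (1/24)*sqrt(177).
The radius of convergence is the smallest modulus among the singular points: 5/8 - (1/24)*sqrt(177).
The factor ρ**2 + 5*ρ/4 + 1/12 splits as (ρ - a)(ρ - a') with a = -5/8 - (1/24)*sqrt(177), a' = -5/8 + (1/24)*sqrt(177). At the order-2 pole a set g(ρ) = (ρ - a)^2*f(ρ) = [2/(ρ - 5/9)] / (ρ - a')^2.
Order-2 pole: residue = g'(a); g'(-5/8 - (1/24)*sqrt(177)) = -6561/7744 - (2806785/26956864)*sqrt(177), so the residue is -6561/7744 - (2806785/26956864)*sqrt(177).
The factor ρ**2 + 5*ρ/4 + 1/12 splits as (ρ - a)(ρ - a') with a = -5/8 + (1/24)*sqrt(177), a' = -5/8 - (1/24)*sqrt(177). At the order-2 pole a set g(ρ) = (ρ - a)^2*f(ρ) = [2/(ρ - 5/9)] / (ρ - a')^2.
Order-2 pole: residue = g'(a); g'(-5/8 + (1/24)*sqrt(177)) = -6561/7744 + (2806785/26956864)*sqrt(177), so the residue is -6561/7744 + (2806785/26956864)*sqrt(177).
At the order-1 pole 5/9 set g(ρ) = (ρ - (5/9))*f(ρ) = 2/(ρ**2 + 5*ρ/4 + 1/12)**2.
Simple pole: residue = g(a) at a = 5/9, which is 6561/3872.
List the singular points by increasing real part (a conjugate pair: the negative imaginary part first).

Radius of convergence at 0: 5/8 - (1/24)*sqrt(177).
At -5/8 - (1/24)*sqrt(177): a pole of order 2; residue -6561/7744 - (2806785/26956864)*sqrt(177).
At -5/8 + (1/24)*sqrt(177): a pole of order 2; residue -6561/7744 + (2806785/26956864)*sqrt(177).
At 5/9: a pole of order 1; residue 6561/3872.


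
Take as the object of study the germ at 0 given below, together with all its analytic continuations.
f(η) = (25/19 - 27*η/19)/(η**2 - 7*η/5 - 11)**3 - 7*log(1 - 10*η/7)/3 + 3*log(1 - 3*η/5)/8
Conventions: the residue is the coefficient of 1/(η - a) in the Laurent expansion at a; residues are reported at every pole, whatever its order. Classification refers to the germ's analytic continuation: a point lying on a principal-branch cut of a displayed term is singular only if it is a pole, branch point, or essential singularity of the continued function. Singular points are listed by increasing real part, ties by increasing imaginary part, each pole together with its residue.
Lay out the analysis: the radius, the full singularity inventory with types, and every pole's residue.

Denominator factor (η**2 - 7*η/5 - 11)^3: discriminant 1149/25, real irrational roots 7/10 + (1/10)*sqrt(1149) and 7/10 - (1/10)*sqrt(1149); poles of order 3, moduli 7/10 + (1/10)*sqrt(1149) and -7/10 + (1/10)*sqrt(1149).
Branch term (3/8)*log(1 - η/(5/3)): its argument vanishes at η = 5/3, a logarithmic branch point, modulus 5/3.
Branch term (-7/3)*log(1 - η/(7/10)): its argument vanishes at η = 7/10, a logarithmic branch point, modulus 7/10.
The radius of convergence is the smallest modulus among the singular points: 7/10.
The branch terms are analytic at 7/10 - (1/10)*sqrt(1149) and contribute nothing to the residue; only the rational part matters.
The factor η**2 - 7*η/5 - 11 splits as (η - a)(η - a') with a = 7/10 - (1/10)*sqrt(1149), a' = 7/10 + (1/10)*sqrt(1149). At the order-3 pole a set g(η) = (η - a)^3*(rational part) = [25/19 - 27*η/19] / (η - a')^3.
Order-3 pole: residue = g''(a)/2; g''(7/10 - (1/10)*sqrt(1149)) = -(76250/9607102677)*sqrt(1149), so the residue is -(38125/9607102677)*sqrt(1149).
The branch terms are analytic at 7/10 + (1/10)*sqrt(1149) and contribute nothing to the residue; only the rational part matters.
The factor η**2 - 7*η/5 - 11 splits as (η - a)(η - a') with a = 7/10 + (1/10)*sqrt(1149), a' = 7/10 - (1/10)*sqrt(1149). At the order-3 pole a set g(η) = (η - a)^3*(rational part) = [25/19 - 27*η/19] / (η - a')^3.
Order-3 pole: residue = g''(a)/2; g''(7/10 + (1/10)*sqrt(1149)) = (76250/9607102677)*sqrt(1149), so the residue is (38125/9607102677)*sqrt(1149).
List the singular points by increasing real part (a conjugate pair: the negative imaginary part first).

Radius of convergence at 0: 7/10.
At 7/10 - (1/10)*sqrt(1149): a pole of order 3; residue -(38125/9607102677)*sqrt(1149).
At 7/10: a logarithmic branch point.
At 5/3: a logarithmic branch point.
At 7/10 + (1/10)*sqrt(1149): a pole of order 3; residue (38125/9607102677)*sqrt(1149).


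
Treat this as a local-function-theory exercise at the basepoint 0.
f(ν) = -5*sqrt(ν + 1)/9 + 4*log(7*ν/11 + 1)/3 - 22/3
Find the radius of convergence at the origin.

The radius of convergence is 1.

Branch term (4/3)*log(1 - ν/(-11/7)): its argument vanishes at ν = -11/7, a logarithmic branch point, modulus 11/7.
Branch term (-5/9)*sqrt(1 - ν/(-1)): its argument vanishes at ν = -1, a square-root branch point, modulus 1.
The radius of convergence is the smallest modulus among the singular points: 1.


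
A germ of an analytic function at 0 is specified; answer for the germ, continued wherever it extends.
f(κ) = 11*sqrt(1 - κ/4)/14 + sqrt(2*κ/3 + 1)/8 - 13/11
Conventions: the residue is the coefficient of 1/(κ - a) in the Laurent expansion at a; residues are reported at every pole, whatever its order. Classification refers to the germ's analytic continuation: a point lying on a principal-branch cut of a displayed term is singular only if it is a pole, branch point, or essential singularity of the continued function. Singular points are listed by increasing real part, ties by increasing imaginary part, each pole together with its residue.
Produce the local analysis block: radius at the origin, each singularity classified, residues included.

Radius of convergence at 0: 3/2.
At -3/2: an algebraic (square-root) branch point.
At 4: an algebraic (square-root) branch point.

Branch term (1/8)*sqrt(1 - κ/(-3/2)): its argument vanishes at κ = -3/2, a square-root branch point, modulus 3/2.
Branch term (11/14)*sqrt(1 - κ/(4)): its argument vanishes at κ = 4, a square-root branch point, modulus 4.
The radius of convergence is the smallest modulus among the singular points: 3/2.
List the singular points by increasing real part (a conjugate pair: the negative imaginary part first).


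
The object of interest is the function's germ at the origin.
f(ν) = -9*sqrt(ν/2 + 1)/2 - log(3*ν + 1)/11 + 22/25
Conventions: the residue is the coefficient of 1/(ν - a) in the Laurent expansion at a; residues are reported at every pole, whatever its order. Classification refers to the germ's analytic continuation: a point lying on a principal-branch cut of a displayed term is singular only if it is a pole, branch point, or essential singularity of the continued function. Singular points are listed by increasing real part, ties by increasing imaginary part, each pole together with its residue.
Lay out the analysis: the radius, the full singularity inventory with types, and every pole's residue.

Branch term (-1/11)*log(1 - ν/(-1/3)): its argument vanishes at ν = -1/3, a logarithmic branch point, modulus 1/3.
Branch term (-9/2)*sqrt(1 - ν/(-2)): its argument vanishes at ν = -2, a square-root branch point, modulus 2.
The radius of convergence is the smallest modulus among the singular points: 1/3.
List the singular points by increasing real part (a conjugate pair: the negative imaginary part first).

Radius of convergence at 0: 1/3.
At -2: an algebraic (square-root) branch point.
At -1/3: a logarithmic branch point.


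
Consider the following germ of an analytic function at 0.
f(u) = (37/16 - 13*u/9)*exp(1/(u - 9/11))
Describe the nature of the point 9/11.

The point is an essential singularity.

The exponent 1/(u - (9/11)) has a pole at 9/11, so exp(1/(u - (9/11))) takes every nonzero value near it: an essential singularity (not a pole of any order).


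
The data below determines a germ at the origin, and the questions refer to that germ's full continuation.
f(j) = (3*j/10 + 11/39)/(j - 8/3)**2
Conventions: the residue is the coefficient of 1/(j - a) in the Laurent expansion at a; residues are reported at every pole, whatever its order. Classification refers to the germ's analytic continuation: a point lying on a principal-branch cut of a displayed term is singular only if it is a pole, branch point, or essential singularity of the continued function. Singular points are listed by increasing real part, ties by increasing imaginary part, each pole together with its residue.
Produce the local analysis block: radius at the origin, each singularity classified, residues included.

Denominator factor (j - 8/3)^2: pole of order 2 at 8/3, modulus 8/3.
The radius of convergence is the smallest modulus among the singular points: 8/3.
At the order-2 pole 8/3 set g(j) = (j - (8/3))^2*f(j) = 3*j/10 + 11/39.
Order-2 pole: residue = g'(a); g'(8/3) = 3/10, so the residue is 3/10.

Radius of convergence at 0: 8/3.
At 8/3: a pole of order 2; residue 3/10.


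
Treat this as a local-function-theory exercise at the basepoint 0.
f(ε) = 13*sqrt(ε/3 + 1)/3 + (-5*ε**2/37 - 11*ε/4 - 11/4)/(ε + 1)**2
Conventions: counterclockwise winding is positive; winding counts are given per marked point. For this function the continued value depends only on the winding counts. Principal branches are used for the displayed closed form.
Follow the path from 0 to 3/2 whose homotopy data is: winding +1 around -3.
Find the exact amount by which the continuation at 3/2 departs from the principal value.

Continued minus principal equals -(13/3)*sqrt(6).

The rational part is single-valued and drops out of the difference; each branch term changes only by its own monodromy.
(13/3)*sqrt(1 - ε/(-3)): winding +1 is odd, the square root flips sign, contributing -2*(13/3)*sqrt(1 - (3/2)/(-3)) = -2*(13/3)*sqrt(3/2) = -(13/3)*sqrt(6).
Summing the contributions at ε = 3/2 gives -(13/3)*sqrt(6).


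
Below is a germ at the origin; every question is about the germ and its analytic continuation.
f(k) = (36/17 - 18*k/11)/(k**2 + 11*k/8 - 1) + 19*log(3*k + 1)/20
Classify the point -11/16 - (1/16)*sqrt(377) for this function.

The point is a pole of order 1.

The denominator factor k**2 + 11*k/8 - 1 vanishes at -11/16 - (1/16)*sqrt(377) and appears to the power 1; the numerator there equals 441/136 + (9/88)*sqrt(377), nonzero, and no other factor vanishes.
The branch terms are analytic at this point.
Hence a pole whose order is the multiplicity, 1.


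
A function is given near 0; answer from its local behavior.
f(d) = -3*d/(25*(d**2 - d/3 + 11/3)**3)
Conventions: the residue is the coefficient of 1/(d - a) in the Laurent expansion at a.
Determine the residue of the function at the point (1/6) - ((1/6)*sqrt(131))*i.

The factor d**2 - d/3 + 11/3 splits as (d - a)(d - a') with a = (1/6) - ((1/6)*sqrt(131))*i, a' = (1/6) + ((1/6)*sqrt(131))*i. At the order-3 pole a set g(d) = (d - a)^3*f(d) = [-3*d/25] / (d - a')^3.
Order-3 pole: residue = g''(a)/2; g''((1/6) - ((1/6)*sqrt(131))*i) = -((1458/56202275)*sqrt(131))*i, so the residue is -((729/56202275)*sqrt(131))*i.

The residue is -((729/56202275)*sqrt(131))*i.


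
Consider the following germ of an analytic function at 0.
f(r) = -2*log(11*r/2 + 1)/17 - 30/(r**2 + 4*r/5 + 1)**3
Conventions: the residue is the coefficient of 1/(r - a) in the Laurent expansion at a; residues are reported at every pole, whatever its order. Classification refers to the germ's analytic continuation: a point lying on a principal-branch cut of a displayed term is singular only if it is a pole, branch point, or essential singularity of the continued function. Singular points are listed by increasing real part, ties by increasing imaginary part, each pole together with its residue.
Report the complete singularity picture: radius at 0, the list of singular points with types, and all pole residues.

Radius of convergence at 0: 2/11.
At (-2/5) - ((1/5)*sqrt(21))*i: a pole of order 3; residue -((15625/8232)*sqrt(21))*i.
At (-2/5) + ((1/5)*sqrt(21))*i: a pole of order 3; residue ((15625/8232)*sqrt(21))*i.
At -2/11: a logarithmic branch point.

Denominator factor (r**2 + 4*r/5 + 1)^3: discriminant -84/25, complex-conjugate roots (-2/5) + ((1/5)*sqrt(21))*i and (-2/5) - ((1/5)*sqrt(21))*i; poles of order 3, moduli 1 and 1.
Branch term (-2/17)*log(1 - r/(-2/11)): its argument vanishes at r = -2/11, a logarithmic branch point, modulus 2/11.
The radius of convergence is the smallest modulus among the singular points: 2/11.
The branch term is analytic at (-2/5) - ((1/5)*sqrt(21))*i and contributes nothing to the residue; only the rational part matters.
The factor r**2 + 4*r/5 + 1 splits as (r - a)(r - a') with a = (-2/5) - ((1/5)*sqrt(21))*i, a' = (-2/5) + ((1/5)*sqrt(21))*i. At the order-3 pole a set g(r) = (r - a)^3*(rational part) = [-30] / (r - a')^3.
Order-3 pole: residue = g''(a)/2; g''((-2/5) - ((1/5)*sqrt(21))*i) = -((15625/4116)*sqrt(21))*i, so the residue is -((15625/8232)*sqrt(21))*i.
The branch term is analytic at (-2/5) + ((1/5)*sqrt(21))*i and contributes nothing to the residue; only the rational part matters.
The factor r**2 + 4*r/5 + 1 splits as (r - a)(r - a') with a = (-2/5) + ((1/5)*sqrt(21))*i, a' = (-2/5) - ((1/5)*sqrt(21))*i. At the order-3 pole a set g(r) = (r - a)^3*(rational part) = [-30] / (r - a')^3.
Order-3 pole: residue = g''(a)/2; g''((-2/5) + ((1/5)*sqrt(21))*i) = ((15625/4116)*sqrt(21))*i, so the residue is ((15625/8232)*sqrt(21))*i.
List the singular points by increasing real part (a conjugate pair: the negative imaginary part first).


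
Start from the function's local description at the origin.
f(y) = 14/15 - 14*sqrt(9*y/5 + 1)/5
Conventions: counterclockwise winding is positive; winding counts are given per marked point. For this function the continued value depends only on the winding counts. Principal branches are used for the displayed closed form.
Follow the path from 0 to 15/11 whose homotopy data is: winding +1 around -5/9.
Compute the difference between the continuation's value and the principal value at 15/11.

The rational part is single-valued and drops out of the difference; each branch term changes only by its own monodromy.
(-14/5)*sqrt(1 - y/(-5/9)): winding +1 is odd, the square root flips sign, contributing -2*(-14/5)*sqrt(1 - (15/11)/(-5/9)) = -2*(-14/5)*sqrt(38/11) = (28/55)*sqrt(418).
Summing the contributions at y = 15/11 gives (28/55)*sqrt(418).

Continued minus principal equals (28/55)*sqrt(418).


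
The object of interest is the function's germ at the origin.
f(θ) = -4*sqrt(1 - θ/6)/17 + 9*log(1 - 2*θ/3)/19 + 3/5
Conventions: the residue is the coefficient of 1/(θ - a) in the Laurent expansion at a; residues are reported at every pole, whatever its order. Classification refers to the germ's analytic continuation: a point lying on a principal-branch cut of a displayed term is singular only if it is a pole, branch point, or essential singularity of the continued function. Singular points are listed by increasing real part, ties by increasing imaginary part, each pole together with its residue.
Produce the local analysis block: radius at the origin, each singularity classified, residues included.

Branch term (-4/17)*sqrt(1 - θ/(6)): its argument vanishes at θ = 6, a square-root branch point, modulus 6.
Branch term (9/19)*log(1 - θ/(3/2)): its argument vanishes at θ = 3/2, a logarithmic branch point, modulus 3/2.
The radius of convergence is the smallest modulus among the singular points: 3/2.
List the singular points by increasing real part (a conjugate pair: the negative imaginary part first).

Radius of convergence at 0: 3/2.
At 3/2: a logarithmic branch point.
At 6: an algebraic (square-root) branch point.


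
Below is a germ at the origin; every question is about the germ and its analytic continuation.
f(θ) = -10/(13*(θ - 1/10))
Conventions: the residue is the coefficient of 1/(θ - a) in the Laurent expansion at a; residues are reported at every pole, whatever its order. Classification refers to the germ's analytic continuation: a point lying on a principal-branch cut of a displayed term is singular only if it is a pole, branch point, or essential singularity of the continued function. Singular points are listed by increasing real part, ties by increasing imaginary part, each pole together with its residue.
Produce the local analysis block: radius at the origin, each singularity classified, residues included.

Radius of convergence at 0: 1/10.
At 1/10: a pole of order 1; residue -10/13.

Denominator factor (θ - 1/10): pole of order 1 at 1/10, modulus 1/10.
The radius of convergence is the smallest modulus among the singular points: 1/10.
At the order-1 pole 1/10 set g(θ) = (θ - (1/10))*f(θ) = -10/13.
Simple pole: residue = g(a) at a = 1/10, which is -10/13.


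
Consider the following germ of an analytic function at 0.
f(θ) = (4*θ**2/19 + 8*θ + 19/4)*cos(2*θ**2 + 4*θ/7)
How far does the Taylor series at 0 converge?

The factor cos(2*θ**2 + 4*θ/7) is entire and contributes no finite singular point.
The polynomial part has no poles.
No finite singular points: the Taylor series at 0 converges everywhere.

The radius of convergence is infinite.


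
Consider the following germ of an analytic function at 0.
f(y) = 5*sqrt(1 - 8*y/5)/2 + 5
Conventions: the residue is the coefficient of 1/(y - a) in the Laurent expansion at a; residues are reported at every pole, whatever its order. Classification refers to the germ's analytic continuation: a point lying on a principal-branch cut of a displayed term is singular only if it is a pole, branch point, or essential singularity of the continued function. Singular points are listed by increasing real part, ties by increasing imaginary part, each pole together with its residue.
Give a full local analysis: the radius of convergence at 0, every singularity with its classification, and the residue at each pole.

Branch term (5/2)*sqrt(1 - y/(5/8)): its argument vanishes at y = 5/8, a square-root branch point, modulus 5/8.
The radius of convergence is the smallest modulus among the singular points: 5/8.

Radius of convergence at 0: 5/8.
At 5/8: an algebraic (square-root) branch point.


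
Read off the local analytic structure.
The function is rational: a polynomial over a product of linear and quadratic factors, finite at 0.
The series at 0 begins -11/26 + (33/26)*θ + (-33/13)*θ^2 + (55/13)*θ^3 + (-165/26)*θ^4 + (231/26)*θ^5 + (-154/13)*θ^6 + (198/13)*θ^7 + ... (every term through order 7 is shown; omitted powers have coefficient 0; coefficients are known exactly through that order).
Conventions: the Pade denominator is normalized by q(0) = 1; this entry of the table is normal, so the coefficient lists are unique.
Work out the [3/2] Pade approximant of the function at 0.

Taylor coefficients needed (read off): a_0 = -11/26, a_1 = 33/26, a_2 = -33/13, a_3 = 55/13, a_4 = -165/26, a_5 = 231/26.
Write the denominator as Q(θ) = 1 + q1*θ + q2*θ^2. Requiring Q*f - P = O(θ^6) with deg P <= 3 kills the coefficients of θ^4..θ^5 in Q*f:
  θ^4: a_4 + q1*a_3 + q2*a_2 = 0, i.e. -165/26 + (55/13)*q1 + (-33/13)*q2 = 0.
  θ^5: a_5 + q1*a_4 + q2*a_3 = 0, i.e. 231/26 + (-165/26)*q1 + (55/13)*q2 = 0.
Solving this linear system: q1 = 12/5, q2 = 3/2.
The numerator is Q*f truncated at degree 3: P0 = a_0 = -11/26; P1 = a_1 + q1*a_0 = 33/130; P2 = a_2 + q1*a_1 + q2*a_0 = -33/260; P3 = a_3 + q1*a_2 + q2*a_1 = 11/260.

The Pade approximant has numerator coefficients [-11/26, 33/130, -33/260, 11/260]; denominator coefficients [1, 12/5, 3/2].


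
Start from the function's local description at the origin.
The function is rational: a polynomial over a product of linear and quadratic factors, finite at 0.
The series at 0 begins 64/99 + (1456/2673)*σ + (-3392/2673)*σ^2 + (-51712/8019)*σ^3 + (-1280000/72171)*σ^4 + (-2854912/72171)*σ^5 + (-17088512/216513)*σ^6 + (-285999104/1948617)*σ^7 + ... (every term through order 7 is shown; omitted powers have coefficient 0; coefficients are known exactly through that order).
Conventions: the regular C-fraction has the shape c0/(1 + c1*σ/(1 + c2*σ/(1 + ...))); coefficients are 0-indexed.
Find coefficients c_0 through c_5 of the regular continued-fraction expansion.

Taylor coefficients (read off): a_0 = 64/99, a_1 = 1456/2673, a_2 = -3392/2673, a_3 = -51712/8019, a_4 = -1280000/72171, a_5 = -2854912/72171.
c0 = a_0 = 64/99. Peel one level at a time: if S = 1 + c*σ/S' with S'(0) = 1, then c is the σ-coefficient of S and S' = c*σ/(S - 1).
S_1 = c0/f = 1 + (-91/108)*σ + (31177/11664)*σ^2 + ...; c1 = -91/108.
S_2 = c1*σ/(S_1 - 1) = 1 + (31177/9828)*σ + (428944/24843)*σ^2 + ...; c2 = 31177/9828.
S_3 = c2*σ/(S_2 - 1) = 1 + (-15441984/2837107)*σ + (-1957215488/972005329)*σ^2 + ...; c3 = -15441984/2837107.
S_4 = c3*σ/(S_3 - 1) = 1 + (-2782915772/7522417737)*σ + (-11131663088/58216520961)*σ^2 + ...; c4 = -2782915772/7522417737.
S_5 = c4*σ/(S_4 - 1) = 1 + (-124708/241281)*σ + ...; c5 = -124708/241281.

The regular C-fraction coefficients are [64/99, -91/108, 31177/9828, -15441984/2837107, -2782915772/7522417737, -124708/241281].


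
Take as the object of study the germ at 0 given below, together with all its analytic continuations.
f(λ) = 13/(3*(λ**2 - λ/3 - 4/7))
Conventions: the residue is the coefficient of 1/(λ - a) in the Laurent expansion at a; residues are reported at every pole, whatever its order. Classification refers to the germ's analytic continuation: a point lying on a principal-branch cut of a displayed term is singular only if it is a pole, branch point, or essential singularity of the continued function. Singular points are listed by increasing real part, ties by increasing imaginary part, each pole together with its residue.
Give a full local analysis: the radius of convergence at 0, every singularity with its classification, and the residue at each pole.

Radius of convergence at 0: -1/6 + (1/42)*sqrt(1057).
At 1/6 - (1/42)*sqrt(1057): a pole of order 1; residue -(13/151)*sqrt(1057).
At 1/6 + (1/42)*sqrt(1057): a pole of order 1; residue (13/151)*sqrt(1057).

Denominator factor (λ**2 - λ/3 - 4/7): discriminant 151/63, real irrational roots 1/6 + (1/42)*sqrt(1057) and 1/6 - (1/42)*sqrt(1057); poles of order 1, moduli 1/6 + (1/42)*sqrt(1057) and -1/6 + (1/42)*sqrt(1057).
The radius of convergence is the smallest modulus among the singular points: -1/6 + (1/42)*sqrt(1057).
The factor λ**2 - λ/3 - 4/7 splits as (λ - a)(λ - a') with a = 1/6 - (1/42)*sqrt(1057), a' = 1/6 + (1/42)*sqrt(1057). At the order-1 pole a set g(λ) = (λ - a)*f(λ) = [13/3] / (λ - a').
Simple pole: residue = g(a) at a = 1/6 - (1/42)*sqrt(1057), which is -(13/151)*sqrt(1057).
The factor λ**2 - λ/3 - 4/7 splits as (λ - a)(λ - a') with a = 1/6 + (1/42)*sqrt(1057), a' = 1/6 - (1/42)*sqrt(1057). At the order-1 pole a set g(λ) = (λ - a)*f(λ) = [13/3] / (λ - a').
Simple pole: residue = g(a) at a = 1/6 + (1/42)*sqrt(1057), which is (13/151)*sqrt(1057).
List the singular points by increasing real part (a conjugate pair: the negative imaginary part first).


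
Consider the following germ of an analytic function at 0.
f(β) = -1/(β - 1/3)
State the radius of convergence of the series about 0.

Denominator factor (β - 1/3): pole of order 1 at 1/3, modulus 1/3.
The radius of convergence is the smallest modulus among the singular points: 1/3.

The radius of convergence is 1/3.


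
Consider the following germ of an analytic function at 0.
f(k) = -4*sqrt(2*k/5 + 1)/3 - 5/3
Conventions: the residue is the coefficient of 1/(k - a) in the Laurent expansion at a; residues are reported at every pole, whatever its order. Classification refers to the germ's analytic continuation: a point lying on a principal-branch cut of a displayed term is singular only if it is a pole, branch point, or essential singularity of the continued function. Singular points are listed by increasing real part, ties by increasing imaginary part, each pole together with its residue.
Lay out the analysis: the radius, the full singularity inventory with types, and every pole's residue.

Radius of convergence at 0: 5/2.
At -5/2: an algebraic (square-root) branch point.

Branch term (-4/3)*sqrt(1 - k/(-5/2)): its argument vanishes at k = -5/2, a square-root branch point, modulus 5/2.
The radius of convergence is the smallest modulus among the singular points: 5/2.


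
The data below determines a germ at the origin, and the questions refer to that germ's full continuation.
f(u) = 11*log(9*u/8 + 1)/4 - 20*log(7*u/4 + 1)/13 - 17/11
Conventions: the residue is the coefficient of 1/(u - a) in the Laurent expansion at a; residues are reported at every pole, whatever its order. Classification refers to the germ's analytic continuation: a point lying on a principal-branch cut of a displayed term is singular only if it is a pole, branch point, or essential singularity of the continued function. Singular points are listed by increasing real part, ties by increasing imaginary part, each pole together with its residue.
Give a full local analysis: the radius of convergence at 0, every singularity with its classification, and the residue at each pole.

Branch term (11/4)*log(1 - u/(-8/9)): its argument vanishes at u = -8/9, a logarithmic branch point, modulus 8/9.
Branch term (-20/13)*log(1 - u/(-4/7)): its argument vanishes at u = -4/7, a logarithmic branch point, modulus 4/7.
The radius of convergence is the smallest modulus among the singular points: 4/7.
List the singular points by increasing real part (a conjugate pair: the negative imaginary part first).

Radius of convergence at 0: 4/7.
At -8/9: a logarithmic branch point.
At -4/7: a logarithmic branch point.


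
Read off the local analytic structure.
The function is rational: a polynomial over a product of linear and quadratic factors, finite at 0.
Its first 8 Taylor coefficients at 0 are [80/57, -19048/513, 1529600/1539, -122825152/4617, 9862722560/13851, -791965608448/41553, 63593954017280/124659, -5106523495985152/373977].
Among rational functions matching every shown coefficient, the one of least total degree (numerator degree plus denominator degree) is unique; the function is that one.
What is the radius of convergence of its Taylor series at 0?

No rational of total degree below 3 reproduces all 8 coefficients; solving the [1/2] Pade equations on them gives f(ω) = (-ω/9 - 10/19)/(ω**2 - 10*ω - 3/8), whose expansion matches every shown term.
Denominator factor (ω**2 - 10*ω - 3/8): discriminant 203/2, real irrational roots 5 + (1/4)*sqrt(406) and 5 - (1/4)*sqrt(406); poles of order 1, moduli 5 + (1/4)*sqrt(406) and -5 + (1/4)*sqrt(406).
The radius of convergence is the smallest modulus among the singular points: -5 + (1/4)*sqrt(406).

The radius of convergence is -5 + (1/4)*sqrt(406).


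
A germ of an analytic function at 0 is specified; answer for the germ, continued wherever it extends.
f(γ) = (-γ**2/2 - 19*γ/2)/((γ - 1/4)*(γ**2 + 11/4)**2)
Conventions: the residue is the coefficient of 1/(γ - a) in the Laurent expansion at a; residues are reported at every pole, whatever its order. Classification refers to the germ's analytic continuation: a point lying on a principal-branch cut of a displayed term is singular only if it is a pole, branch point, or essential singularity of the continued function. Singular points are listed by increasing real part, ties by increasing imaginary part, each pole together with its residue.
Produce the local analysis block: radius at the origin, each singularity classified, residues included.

Radius of convergence at 0: 1/4.
At -((1/2)*sqrt(11))*i: a pole of order 2; residue (308/2025) - ((301/2025)*sqrt(11))*i.
At ((1/2)*sqrt(11))*i: a pole of order 2; residue (308/2025) + ((301/2025)*sqrt(11))*i.
At 1/4: a pole of order 1; residue -616/2025.


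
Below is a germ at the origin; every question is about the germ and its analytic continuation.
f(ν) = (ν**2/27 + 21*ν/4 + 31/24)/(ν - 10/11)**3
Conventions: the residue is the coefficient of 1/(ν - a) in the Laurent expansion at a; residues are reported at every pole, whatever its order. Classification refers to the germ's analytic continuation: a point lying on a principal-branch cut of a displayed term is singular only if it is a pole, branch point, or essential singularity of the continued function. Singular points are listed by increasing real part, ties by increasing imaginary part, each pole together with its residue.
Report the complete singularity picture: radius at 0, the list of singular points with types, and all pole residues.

Denominator factor (ν - 10/11)^3: pole of order 3 at 10/11, modulus 10/11.
The radius of convergence is the smallest modulus among the singular points: 10/11.
At the order-3 pole 10/11 set g(ν) = (ν - (10/11))^3*f(ν) = ν**2/27 + 21*ν/4 + 31/24.
Order-3 pole: residue = g''(a)/2; g''(10/11) = 2/27, so the residue is 1/27.

Radius of convergence at 0: 10/11.
At 10/11: a pole of order 3; residue 1/27.


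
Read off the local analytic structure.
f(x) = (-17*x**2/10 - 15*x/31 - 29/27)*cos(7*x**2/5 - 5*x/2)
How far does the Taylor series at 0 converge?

The radius of convergence is infinite.

The factor cos(7*x**2/5 - 5*x/2) is entire and contributes no finite singular point.
The polynomial part has no poles.
No finite singular points: the Taylor series at 0 converges everywhere.


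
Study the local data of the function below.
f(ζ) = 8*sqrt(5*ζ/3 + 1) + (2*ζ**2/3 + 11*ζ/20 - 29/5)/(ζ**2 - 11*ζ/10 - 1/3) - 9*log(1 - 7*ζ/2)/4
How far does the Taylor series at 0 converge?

The radius of convergence is -11/20 + (1/60)*sqrt(2289).

Denominator factor (ζ**2 - 11*ζ/10 - 1/3): discriminant 763/300, real irrational roots 11/20 + (1/60)*sqrt(2289) and 11/20 - (1/60)*sqrt(2289); poles of order 1, moduli 11/20 + (1/60)*sqrt(2289) and -11/20 + (1/60)*sqrt(2289).
Branch term (8)*sqrt(1 - ζ/(-3/5)): its argument vanishes at ζ = -3/5, a square-root branch point, modulus 3/5.
Branch term (-9/4)*log(1 - ζ/(2/7)): its argument vanishes at ζ = 2/7, a logarithmic branch point, modulus 2/7.
The radius of convergence is the smallest modulus among the singular points: -11/20 + (1/60)*sqrt(2289).


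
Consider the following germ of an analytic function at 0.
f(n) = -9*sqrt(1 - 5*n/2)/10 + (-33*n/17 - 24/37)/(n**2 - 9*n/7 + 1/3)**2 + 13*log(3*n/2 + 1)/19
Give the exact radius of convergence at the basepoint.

Denominator factor (n**2 - 9*n/7 + 1/3)^2: discriminant 47/147, real irrational roots 9/14 + (1/42)*sqrt(141) and 9/14 - (1/42)*sqrt(141); poles of order 2, moduli 9/14 + (1/42)*sqrt(141) and 9/14 - (1/42)*sqrt(141).
Branch term (13/19)*log(1 - n/(-2/3)): its argument vanishes at n = -2/3, a logarithmic branch point, modulus 2/3.
Branch term (-9/10)*sqrt(1 - n/(2/5)): its argument vanishes at n = 2/5, a square-root branch point, modulus 2/5.
The radius of convergence is the smallest modulus among the singular points: 9/14 - (1/42)*sqrt(141).

The radius of convergence is 9/14 - (1/42)*sqrt(141).


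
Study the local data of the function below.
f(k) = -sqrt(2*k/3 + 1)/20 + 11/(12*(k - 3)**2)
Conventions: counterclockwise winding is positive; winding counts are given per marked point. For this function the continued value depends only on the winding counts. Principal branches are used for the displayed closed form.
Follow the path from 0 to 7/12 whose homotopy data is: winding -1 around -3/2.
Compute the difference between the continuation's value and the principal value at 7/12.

Continued minus principal equals (1/12)*sqrt(2).

The rational part is single-valued and drops out of the difference; each branch term changes only by its own monodromy.
(-1/20)*sqrt(1 - k/(-3/2)): winding -1 is odd, the square root flips sign, contributing -2*(-1/20)*sqrt(1 - (7/12)/(-3/2)) = -2*(-1/20)*sqrt(25/18) = (1/12)*sqrt(2).
Summing the contributions at k = 7/12 gives (1/12)*sqrt(2).


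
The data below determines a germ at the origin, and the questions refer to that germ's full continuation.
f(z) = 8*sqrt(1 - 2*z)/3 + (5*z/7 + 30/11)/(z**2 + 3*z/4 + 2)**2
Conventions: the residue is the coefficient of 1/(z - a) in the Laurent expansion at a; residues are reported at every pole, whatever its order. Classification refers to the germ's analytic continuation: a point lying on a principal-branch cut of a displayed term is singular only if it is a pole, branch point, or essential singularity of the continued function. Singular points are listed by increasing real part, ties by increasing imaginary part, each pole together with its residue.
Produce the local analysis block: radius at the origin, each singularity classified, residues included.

Denominator factor (z**2 + 3*z/4 + 2)^2: discriminant -119/16, complex-conjugate roots (-3/8) + ((1/8)*sqrt(119))*i and (-3/8) - ((1/8)*sqrt(119))*i; poles of order 2, moduli sqrt(2) and sqrt(2).
Branch term (8/3)*sqrt(1 - z/(1/2)): its argument vanishes at z = 1/2, a square-root branch point, modulus 1/2.
The radius of convergence is the smallest modulus among the singular points: 1/2.
The branch term is analytic at (-3/8) - ((1/8)*sqrt(119))*i and contributes nothing to the residue; only the rational part matters.
The factor z**2 + 3*z/4 + 2 splits as (z - a)(z - a') with a = (-3/8) - ((1/8)*sqrt(119))*i, a' = (-3/8) + ((1/8)*sqrt(119))*i. At the order-2 pole a set g(z) = (z - a)^2*(rational part) = [5*z/7 + 30/11] / (z - a')^2.
Order-2 pole: residue = g'(a); g'((-3/8) - ((1/8)*sqrt(119))*i) = ((24240/1090397)*sqrt(119))*i, so the residue is ((24240/1090397)*sqrt(119))*i.
The branch term is analytic at (-3/8) + ((1/8)*sqrt(119))*i and contributes nothing to the residue; only the rational part matters.
The factor z**2 + 3*z/4 + 2 splits as (z - a)(z - a') with a = (-3/8) + ((1/8)*sqrt(119))*i, a' = (-3/8) - ((1/8)*sqrt(119))*i. At the order-2 pole a set g(z) = (z - a)^2*(rational part) = [5*z/7 + 30/11] / (z - a')^2.
Order-2 pole: residue = g'(a); g'((-3/8) + ((1/8)*sqrt(119))*i) = -((24240/1090397)*sqrt(119))*i, so the residue is -((24240/1090397)*sqrt(119))*i.
List the singular points by increasing real part (a conjugate pair: the negative imaginary part first).

Radius of convergence at 0: 1/2.
At (-3/8) - ((1/8)*sqrt(119))*i: a pole of order 2; residue ((24240/1090397)*sqrt(119))*i.
At (-3/8) + ((1/8)*sqrt(119))*i: a pole of order 2; residue -((24240/1090397)*sqrt(119))*i.
At 1/2: an algebraic (square-root) branch point.


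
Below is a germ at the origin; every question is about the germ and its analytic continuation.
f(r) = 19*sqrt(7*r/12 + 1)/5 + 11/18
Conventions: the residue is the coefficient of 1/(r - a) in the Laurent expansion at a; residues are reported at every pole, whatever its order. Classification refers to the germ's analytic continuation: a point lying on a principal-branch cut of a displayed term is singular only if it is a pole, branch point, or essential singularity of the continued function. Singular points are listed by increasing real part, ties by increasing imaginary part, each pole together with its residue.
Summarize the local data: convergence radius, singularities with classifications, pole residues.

Radius of convergence at 0: 12/7.
At -12/7: an algebraic (square-root) branch point.

Branch term (19/5)*sqrt(1 - r/(-12/7)): its argument vanishes at r = -12/7, a square-root branch point, modulus 12/7.
The radius of convergence is the smallest modulus among the singular points: 12/7.


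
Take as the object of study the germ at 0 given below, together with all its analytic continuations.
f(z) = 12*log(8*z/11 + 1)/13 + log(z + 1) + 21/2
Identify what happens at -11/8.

The term (12/13)*log(1 - z/(-11/8)) has argument 1 - -11/8/(-11/8) = 0 at -11/8: a logarithmic (infinitely-sheeted) branch point; the remaining terms are analytic or single-valued there.

The point is a logarithmic branch point.


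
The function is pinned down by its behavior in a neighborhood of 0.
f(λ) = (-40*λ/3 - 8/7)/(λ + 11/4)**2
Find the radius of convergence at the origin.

Denominator factor (λ + 11/4)^2: pole of order 2 at -11/4, modulus 11/4.
The radius of convergence is the smallest modulus among the singular points: 11/4.

The radius of convergence is 11/4.


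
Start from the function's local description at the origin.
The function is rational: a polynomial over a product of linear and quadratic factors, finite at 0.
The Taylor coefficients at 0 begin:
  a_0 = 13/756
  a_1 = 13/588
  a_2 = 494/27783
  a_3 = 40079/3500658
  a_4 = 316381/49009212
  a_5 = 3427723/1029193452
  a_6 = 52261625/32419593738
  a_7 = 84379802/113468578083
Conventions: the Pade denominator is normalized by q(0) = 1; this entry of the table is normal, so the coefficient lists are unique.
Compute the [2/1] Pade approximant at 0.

Taylor coefficients needed (read off): a_0 = 13/756, a_1 = 13/588, a_2 = 494/27783, a_3 = 40079/3500658.
Write the denominator as Q(φ) = 1 + q1*φ. Requiring Q*f - P = O(φ^4) with deg P <= 2 kills the coefficients of φ^3..φ^3 in Q*f:
  φ^3: a_3 + q1*a_2 = 0, i.e. 40079/3500658 + (494/27783)*q1 = 0.
Solving this linear system: q1 = -3083/4788.
The numerator is Q*f truncated at degree 2: P0 = a_0 = 13/756; P1 = a_1 + q1*a_0 = 5707/517104; P2 = a_2 + q1*a_1 = 611/172368.

The Pade approximant has numerator coefficients [13/756, 5707/517104, 611/172368]; denominator coefficients [1, -3083/4788].
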